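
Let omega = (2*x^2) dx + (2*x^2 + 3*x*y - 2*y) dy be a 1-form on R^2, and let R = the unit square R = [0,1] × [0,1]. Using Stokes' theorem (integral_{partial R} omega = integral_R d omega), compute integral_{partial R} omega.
integral_(partial R) omega = 7/2

Stokes: integral_partial_R omega = integral_R d omega with d omega = (∂Q/∂x - ∂P/∂y) dx ∧ dy.
  ∂Q/∂x = 4*x + 3*y
  ∂P/∂y = 0
  integrand = ∂Q/∂x - ∂P/∂y = 4*x + 3*y.
Integrating over R: integral_0^1 integral_0^1 (4*x + 3*y) dx dy = 7/2.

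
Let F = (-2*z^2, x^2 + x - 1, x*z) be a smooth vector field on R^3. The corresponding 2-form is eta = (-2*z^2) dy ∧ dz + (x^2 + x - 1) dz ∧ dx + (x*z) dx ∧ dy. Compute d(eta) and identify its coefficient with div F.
d(eta) = (x) dx ∧ dy ∧ dz; div F = x

For a 2-form in R^3 of the form above, applying d gives a 3-form with coefficient ∂P/∂x + ∂Q/∂y + ∂R/∂z:
  ∂P/∂x = 0
  ∂Q/∂y = 0
  ∂R/∂z = x
Sum = x, which is exactly div F.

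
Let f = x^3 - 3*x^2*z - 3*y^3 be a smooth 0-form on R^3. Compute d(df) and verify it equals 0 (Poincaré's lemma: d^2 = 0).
d(df) = 0

Step 1: df = sum_i (∂f/∂x_i) dx_i = (3*x*(x - 2*z)) dx + (-9*y^2) dy + (-3*x^2) dz.
Step 2: Apply d again. Using the 1-form formula, the coefficient of dx ∧ dy in d(df) is ∂^2 f/∂x ∂y - ∂^2 f/∂y ∂x = (0) - (0) = 0 (equality of mixed partials for smooth f).
Similarly for dx ∧ dz and dy ∧ dz — all coefficients vanish. So d(df) = 0.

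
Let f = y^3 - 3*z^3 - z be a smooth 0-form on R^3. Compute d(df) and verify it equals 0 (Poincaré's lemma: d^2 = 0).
d(df) = 0

Step 1: df = sum_i (∂f/∂x_i) dx_i = (0) dx + (3*y^2) dy + (-9*z^2 - 1) dz.
Step 2: Apply d again. Using the 1-form formula, the coefficient of dx ∧ dy in d(df) is ∂^2 f/∂x ∂y - ∂^2 f/∂y ∂x = (0) - (0) = 0 (equality of mixed partials for smooth f).
Similarly for dx ∧ dz and dy ∧ dz — all coefficients vanish. So d(df) = 0.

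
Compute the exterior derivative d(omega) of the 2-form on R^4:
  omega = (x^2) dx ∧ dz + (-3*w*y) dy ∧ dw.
d(omega) = 0

For a 2-form omega = sum_{i<j} g_{ij} dx_i ∧ dx_j, the exterior derivative is
  d(omega) = sum_{i<j} d(g_{ij}) ∧ dx_i ∧ dx_j = sum_{i<j, k} (∂g_{ij}/∂x_k) dx_k ∧ dx_i ∧ dx_j.
Expand each term, using dx_k ∧ dx_i ∧ dx_j = sgn(permutation) dx_{(a)} ∧ dx_{(b)} ∧ dx_{(c)} with (a < b < c) sorted:

Collecting like 3-forms: d(omega) = 0.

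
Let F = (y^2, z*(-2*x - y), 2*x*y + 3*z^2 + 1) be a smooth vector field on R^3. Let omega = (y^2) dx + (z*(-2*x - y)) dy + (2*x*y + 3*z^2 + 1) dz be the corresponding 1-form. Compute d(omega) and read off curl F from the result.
d(omega) = (4*x + y) dy ∧ dz + (-2*y) dz ∧ dx + (-2*y - 2*z) dx ∧ dy; curl F = (4*x + y, -2*y, -2*y - 2*z)

d omega = sum_{i<j} (∂f_j/∂x_i - ∂f_i/∂x_j) dx_i ∧ dx_j. Under the identification (dy ∧ dz, dz ∧ dx, dx ∧ dy) ↔ (e_x, e_y, e_z), the coefficients are exactly the components of curl F. Compute:
  ∂R/∂y - ∂Q/∂z = (2*x) - (-2*x - y) = 4*x + y
  ∂P/∂z - ∂R/∂x = (0) - (2*y) = -2*y
  ∂Q/∂x - ∂P/∂y = (-2*z) - (2*y) = -2*y - 2*z.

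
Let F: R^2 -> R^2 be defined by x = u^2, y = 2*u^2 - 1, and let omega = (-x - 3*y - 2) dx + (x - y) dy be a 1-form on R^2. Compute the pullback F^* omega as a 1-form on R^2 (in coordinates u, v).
F^* omega = (-18*u^3 + 6*u) du

Using F^*(f dg) = (f ∘ F) d(g ∘ F), substitute each coordinate x_i by F_i(u, v) in f_i, and replace dx_i by d F_i = (∂F_i/∂u) du + (∂F_i/∂v) dv.
  For the x component: f_1(F) = 1 - 7*u^2; d F_1 = (2*u) du + (0) dv
  For the y component: f_2(F) = 1 - u^2; d F_2 = (4*u) du + (0) dv
Combining and collecting du, dv coefficients:
  coeff of du: -18*u^3 + 6*u
  coeff of dv: 0
F^* omega = (-18*u^3 + 6*u) du.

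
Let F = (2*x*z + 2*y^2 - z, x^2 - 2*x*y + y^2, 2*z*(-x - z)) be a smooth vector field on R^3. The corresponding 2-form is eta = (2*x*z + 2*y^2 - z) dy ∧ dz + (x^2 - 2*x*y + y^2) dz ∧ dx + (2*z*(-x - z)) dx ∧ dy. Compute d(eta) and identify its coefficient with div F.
d(eta) = (-4*x + 2*y - 2*z) dx ∧ dy ∧ dz; div F = -4*x + 2*y - 2*z

For a 2-form in R^3 of the form above, applying d gives a 3-form with coefficient ∂P/∂x + ∂Q/∂y + ∂R/∂z:
  ∂P/∂x = 2*z
  ∂Q/∂y = -2*x + 2*y
  ∂R/∂z = -2*x - 4*z
Sum = -4*x + 2*y - 2*z, which is exactly div F.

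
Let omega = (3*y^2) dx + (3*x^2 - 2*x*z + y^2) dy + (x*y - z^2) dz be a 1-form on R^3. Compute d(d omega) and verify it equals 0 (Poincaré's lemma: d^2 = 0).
d(d omega) = 0

Step 1: d omega = sum_{i<j} (∂f_j/∂x_i - ∂f_i/∂x_j) dx_i ∧ dx_j:
  coeff of dx ∧ dy: 6*x - 6*y - 2*z
  coeff of dx ∧ dz: y
  coeff of dy ∧ dz: 3*x
Step 2: Apply d again to each 2-form coefficient. The only possible 3-form in R^3 is dx ∧ dy ∧ dz, with coefficient
  ∂(coeff of dy∧dz)/∂x - ∂(coeff of dx∧dz)/∂y + ∂(coeff of dx∧dy)/∂z
  = ∂/∂x (3*x) - ∂/∂y (y) + ∂/∂z (6*x - 6*y - 2*z).
Each of these terms simplifies to sums of mixed partials that cancel in pairs. The result is 0 (by equality of mixed partials for smooth functions — Schwarz / Clairaut).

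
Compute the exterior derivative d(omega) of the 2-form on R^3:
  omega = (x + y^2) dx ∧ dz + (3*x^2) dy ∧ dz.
d(omega) = (6*x - 2*y) dx ∧ dy ∧ dz

For a 2-form omega = sum_{i<j} g_{ij} dx_i ∧ dx_j, the exterior derivative is
  d(omega) = sum_{i<j} d(g_{ij}) ∧ dx_i ∧ dx_j = sum_{i<j, k} (∂g_{ij}/∂x_k) dx_k ∧ dx_i ∧ dx_j.
Expand each term, using dx_k ∧ dx_i ∧ dx_j = sgn(permutation) dx_{(a)} ∧ dx_{(b)} ∧ dx_{(c)} with (a < b < c) sorted:
  d(x + y^2) includes (∂/∂y)(x + y^2) dy = (2*y) dy, which multiplied by dx ∧ dz gives (-2*y) dx ∧ dy ∧ dz
  d(3*x^2) includes (∂/∂x)(3*x^2) dx = (6*x) dx, which multiplied by dy ∧ dz gives (6*x) dx ∧ dy ∧ dz
Collecting like 3-forms: d(omega) = (6*x - 2*y) dx ∧ dy ∧ dz.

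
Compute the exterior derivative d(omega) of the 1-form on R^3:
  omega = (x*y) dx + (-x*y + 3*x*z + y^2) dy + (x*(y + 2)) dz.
d(omega) = (-x - y + 3*z) dx ∧ dy + (y + 2) dx ∧ dz + (-2*x) dy ∧ dz

For a 1-form omega = sum_i f_i dx_i, the exterior derivative is
  d(omega) = sum_{i < j} (∂f_j/∂x_i - ∂f_i/∂x_j) dx_i ∧ dx_j.
  coefficient of dx ∧ dy: ∂f_2/∂x - ∂f_1/∂y = ∂(-x*y + 3*x*z + y^2)/∂x - ∂(x*y)/∂y = -x - y + 3*z
  coefficient of dx ∧ dz: ∂f_3/∂x - ∂f_1/∂z = ∂(x*(y + 2))/∂x - ∂(x*y)/∂z = y + 2
  coefficient of dy ∧ dz: ∂f_3/∂y - ∂f_2/∂z = ∂(x*(y + 2))/∂y - ∂(-x*y + 3*x*z + y^2)/∂z = -2*x
Assembling: d(omega) = (-x - y + 3*z) dx ∧ dy + (y + 2) dx ∧ dz + (-2*x) dy ∧ dz.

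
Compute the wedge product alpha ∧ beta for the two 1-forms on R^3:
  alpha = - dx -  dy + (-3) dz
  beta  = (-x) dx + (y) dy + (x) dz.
alpha ∧ beta = (-x - y) dx ∧ dy + (-4*x) dx ∧ dz + (-x + 3*y) dy ∧ dz

Distribute the wedge, using dx_i ∧ dx_j = -dx_j ∧ dx_i and dx_i ∧ dx_i = 0. For each pair (i, j) with i < j, the coefficient of dx_i ∧ dx_j in alpha ∧ beta is (alpha_i * beta_j - alpha_j * beta_i). Collecting: alpha ∧ beta = (-x - y) dx ∧ dy + (-4*x) dx ∧ dz + (-x + 3*y) dy ∧ dz.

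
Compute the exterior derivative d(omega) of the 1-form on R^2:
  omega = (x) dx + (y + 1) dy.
d(omega) = 0

For a 1-form omega = sum_i f_i dx_i, the exterior derivative is
  d(omega) = sum_{i < j} (∂f_j/∂x_i - ∂f_i/∂x_j) dx_i ∧ dx_j.

Assembling: d(omega) = 0.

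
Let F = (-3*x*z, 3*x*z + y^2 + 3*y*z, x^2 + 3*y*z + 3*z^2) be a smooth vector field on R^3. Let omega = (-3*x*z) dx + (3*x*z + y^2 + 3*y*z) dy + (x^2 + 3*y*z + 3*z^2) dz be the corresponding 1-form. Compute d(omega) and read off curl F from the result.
d(omega) = (-3*x - 3*y + 3*z) dy ∧ dz + (-5*x) dz ∧ dx + (3*z) dx ∧ dy; curl F = (-3*x - 3*y + 3*z, -5*x, 3*z)

d omega = sum_{i<j} (∂f_j/∂x_i - ∂f_i/∂x_j) dx_i ∧ dx_j. Under the identification (dy ∧ dz, dz ∧ dx, dx ∧ dy) ↔ (e_x, e_y, e_z), the coefficients are exactly the components of curl F. Compute:
  ∂R/∂y - ∂Q/∂z = (3*z) - (3*x + 3*y) = -3*x - 3*y + 3*z
  ∂P/∂z - ∂R/∂x = (-3*x) - (2*x) = -5*x
  ∂Q/∂x - ∂P/∂y = (3*z) - (0) = 3*z.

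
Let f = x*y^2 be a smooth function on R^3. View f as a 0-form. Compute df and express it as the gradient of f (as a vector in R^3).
df = (y^2) dx + (2*x*y) dy + (0) dz; grad f = (y^2, 2*x*y, 0)

For a 0-form f, d f = (∂f/∂x) dx + (∂f/∂y) dy + (∂f/∂z) dz. The components of the vector representation are exactly the entries of grad f in Cartesian coordinates:
  ∂f/∂x = y^2
  ∂f/∂y = 2*x*y
  ∂f/∂z = 0.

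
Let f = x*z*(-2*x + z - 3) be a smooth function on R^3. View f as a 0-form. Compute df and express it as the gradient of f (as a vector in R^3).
df = (z*(-4*x + z - 3)) dx + (0) dy + (x*(-2*x + 2*z - 3)) dz; grad f = (z*(-4*x + z - 3), 0, x*(-2*x + 2*z - 3))

For a 0-form f, d f = (∂f/∂x) dx + (∂f/∂y) dy + (∂f/∂z) dz. The components of the vector representation are exactly the entries of grad f in Cartesian coordinates:
  ∂f/∂x = z*(-4*x + z - 3)
  ∂f/∂y = 0
  ∂f/∂z = x*(-2*x + 2*z - 3).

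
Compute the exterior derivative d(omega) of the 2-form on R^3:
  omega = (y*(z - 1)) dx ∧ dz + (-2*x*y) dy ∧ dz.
d(omega) = (-2*y - z + 1) dx ∧ dy ∧ dz

For a 2-form omega = sum_{i<j} g_{ij} dx_i ∧ dx_j, the exterior derivative is
  d(omega) = sum_{i<j} d(g_{ij}) ∧ dx_i ∧ dx_j = sum_{i<j, k} (∂g_{ij}/∂x_k) dx_k ∧ dx_i ∧ dx_j.
Expand each term, using dx_k ∧ dx_i ∧ dx_j = sgn(permutation) dx_{(a)} ∧ dx_{(b)} ∧ dx_{(c)} with (a < b < c) sorted:
  d(y*(z - 1)) includes (∂/∂y)(y*(z - 1)) dy = (z - 1) dy, which multiplied by dx ∧ dz gives (1 - z) dx ∧ dy ∧ dz
  d(-2*x*y) includes (∂/∂x)(-2*x*y) dx = (-2*y) dx, which multiplied by dy ∧ dz gives (-2*y) dx ∧ dy ∧ dz
Collecting like 3-forms: d(omega) = (-2*y - z + 1) dx ∧ dy ∧ dz.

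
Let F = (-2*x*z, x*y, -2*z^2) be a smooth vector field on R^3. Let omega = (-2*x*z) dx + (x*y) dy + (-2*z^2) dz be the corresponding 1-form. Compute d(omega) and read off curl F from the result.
d(omega) = (0) dy ∧ dz + (-2*x) dz ∧ dx + (y) dx ∧ dy; curl F = (0, -2*x, y)

d omega = sum_{i<j} (∂f_j/∂x_i - ∂f_i/∂x_j) dx_i ∧ dx_j. Under the identification (dy ∧ dz, dz ∧ dx, dx ∧ dy) ↔ (e_x, e_y, e_z), the coefficients are exactly the components of curl F. Compute:
  ∂R/∂y - ∂Q/∂z = (0) - (0) = 0
  ∂P/∂z - ∂R/∂x = (-2*x) - (0) = -2*x
  ∂Q/∂x - ∂P/∂y = (y) - (0) = y.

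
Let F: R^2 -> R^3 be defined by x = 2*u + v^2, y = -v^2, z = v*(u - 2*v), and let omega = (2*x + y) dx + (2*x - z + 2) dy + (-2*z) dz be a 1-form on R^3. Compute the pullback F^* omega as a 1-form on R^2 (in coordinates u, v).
F^* omega = (-2*u*v^2 + 8*u + 4*v^3 + 2*v^2) du + (2*v*(-u^2 + 7*u*v - 11*v^2 - 2)) dv

Using F^*(f dg) = (f ∘ F) d(g ∘ F), substitute each coordinate x_i by F_i(u, v) in f_i, and replace dx_i by d F_i = (∂F_i/∂u) du + (∂F_i/∂v) dv.
  For the x component: f_1(F) = 4*u + v^2; d F_1 = (2) du + (2*v) dv
  For the y component: f_2(F) = -u*v + 4*u + 4*v^2 + 2; d F_2 = (0) du + (-2*v) dv
  For the z component: f_3(F) = 2*v*(-u + 2*v); d F_3 = (v) du + (u - 4*v) dv
Combining and collecting du, dv coefficients:
  coeff of du: -2*u*v^2 + 8*u + 4*v^3 + 2*v^2
  coeff of dv: 2*v*(-u^2 + 7*u*v - 11*v^2 - 2)
F^* omega = (-2*u*v^2 + 8*u + 4*v^3 + 2*v^2) du + (2*v*(-u^2 + 7*u*v - 11*v^2 - 2)) dv.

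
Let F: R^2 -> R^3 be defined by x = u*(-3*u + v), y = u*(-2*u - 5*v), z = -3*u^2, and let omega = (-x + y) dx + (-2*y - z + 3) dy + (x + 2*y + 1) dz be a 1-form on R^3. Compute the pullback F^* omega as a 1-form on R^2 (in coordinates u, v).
F^* omega = (8*u^3 + 16*u^2*v - 56*u*v^2 - 18*u - 15*v) du + (u*(-34*u^2 - 56*u*v - 15)) dv

Using F^*(f dg) = (f ∘ F) d(g ∘ F), substitute each coordinate x_i by F_i(u, v) in f_i, and replace dx_i by d F_i = (∂F_i/∂u) du + (∂F_i/∂v) dv.
  For the x component: f_1(F) = u*(u - 6*v); d F_1 = (-6*u + v) du + (u) dv
  For the y component: f_2(F) = 7*u^2 + 10*u*v + 3; d F_2 = (-4*u - 5*v) du + (-5*u) dv
  For the z component: f_3(F) = -7*u^2 - 9*u*v + 1; d F_3 = (-6*u) du + (0) dv
Combining and collecting du, dv coefficients:
  coeff of du: 8*u^3 + 16*u^2*v - 56*u*v^2 - 18*u - 15*v
  coeff of dv: u*(-34*u^2 - 56*u*v - 15)
F^* omega = (8*u^3 + 16*u^2*v - 56*u*v^2 - 18*u - 15*v) du + (u*(-34*u^2 - 56*u*v - 15)) dv.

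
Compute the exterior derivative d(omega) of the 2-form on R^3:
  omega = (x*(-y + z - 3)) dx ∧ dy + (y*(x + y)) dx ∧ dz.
d(omega) = (-2*y) dx ∧ dy ∧ dz

For a 2-form omega = sum_{i<j} g_{ij} dx_i ∧ dx_j, the exterior derivative is
  d(omega) = sum_{i<j} d(g_{ij}) ∧ dx_i ∧ dx_j = sum_{i<j, k} (∂g_{ij}/∂x_k) dx_k ∧ dx_i ∧ dx_j.
Expand each term, using dx_k ∧ dx_i ∧ dx_j = sgn(permutation) dx_{(a)} ∧ dx_{(b)} ∧ dx_{(c)} with (a < b < c) sorted:
  d(x*(-y + z - 3)) includes (∂/∂z)(x*(-y + z - 3)) dz = (x) dz, which multiplied by dx ∧ dy gives (x) dx ∧ dy ∧ dz
  d(y*(x + y)) includes (∂/∂y)(y*(x + y)) dy = (x + 2*y) dy, which multiplied by dx ∧ dz gives (-x - 2*y) dx ∧ dy ∧ dz
Collecting like 3-forms: d(omega) = (-2*y) dx ∧ dy ∧ dz.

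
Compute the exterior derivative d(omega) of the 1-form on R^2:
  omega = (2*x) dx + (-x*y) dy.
d(omega) = (-y) dx ∧ dy

For a 1-form omega = sum_i f_i dx_i, the exterior derivative is
  d(omega) = sum_{i < j} (∂f_j/∂x_i - ∂f_i/∂x_j) dx_i ∧ dx_j.
  coefficient of dx ∧ dy: ∂f_2/∂x - ∂f_1/∂y = ∂(-x*y)/∂x - ∂(2*x)/∂y = -y
Assembling: d(omega) = (-y) dx ∧ dy.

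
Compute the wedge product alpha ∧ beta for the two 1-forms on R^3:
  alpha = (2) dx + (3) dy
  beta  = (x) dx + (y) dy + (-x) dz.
alpha ∧ beta = (-3*x + 2*y) dx ∧ dy + (-2*x) dx ∧ dz + (-3*x) dy ∧ dz

Distribute the wedge, using dx_i ∧ dx_j = -dx_j ∧ dx_i and dx_i ∧ dx_i = 0. For each pair (i, j) with i < j, the coefficient of dx_i ∧ dx_j in alpha ∧ beta is (alpha_i * beta_j - alpha_j * beta_i). Collecting: alpha ∧ beta = (-3*x + 2*y) dx ∧ dy + (-2*x) dx ∧ dz + (-3*x) dy ∧ dz.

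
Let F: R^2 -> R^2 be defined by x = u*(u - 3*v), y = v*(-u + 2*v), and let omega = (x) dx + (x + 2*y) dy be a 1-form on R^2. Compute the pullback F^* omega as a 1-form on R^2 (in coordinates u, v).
F^* omega = (2*u^3 - 10*u^2*v + 14*u*v^2 - 4*v^3) du + (-4*u^3 + 18*u^2*v - 24*u*v^2 + 16*v^3) dv

Using F^*(f dg) = (f ∘ F) d(g ∘ F), substitute each coordinate x_i by F_i(u, v) in f_i, and replace dx_i by d F_i = (∂F_i/∂u) du + (∂F_i/∂v) dv.
  For the x component: f_1(F) = u*(u - 3*v); d F_1 = (2*u - 3*v) du + (-3*u) dv
  For the y component: f_2(F) = u^2 - 5*u*v + 4*v^2; d F_2 = (-v) du + (-u + 4*v) dv
Combining and collecting du, dv coefficients:
  coeff of du: 2*u^3 - 10*u^2*v + 14*u*v^2 - 4*v^3
  coeff of dv: -4*u^3 + 18*u^2*v - 24*u*v^2 + 16*v^3
F^* omega = (2*u^3 - 10*u^2*v + 14*u*v^2 - 4*v^3) du + (-4*u^3 + 18*u^2*v - 24*u*v^2 + 16*v^3) dv.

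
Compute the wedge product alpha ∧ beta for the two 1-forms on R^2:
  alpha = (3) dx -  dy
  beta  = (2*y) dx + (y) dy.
alpha ∧ beta = (5*y) dx ∧ dy

Distribute the wedge, using dx_i ∧ dx_j = -dx_j ∧ dx_i and dx_i ∧ dx_i = 0. For each pair (i, j) with i < j, the coefficient of dx_i ∧ dx_j in alpha ∧ beta is (alpha_i * beta_j - alpha_j * beta_i). Collecting: alpha ∧ beta = (5*y) dx ∧ dy.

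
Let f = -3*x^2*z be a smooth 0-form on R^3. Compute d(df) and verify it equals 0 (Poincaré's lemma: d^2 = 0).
d(df) = 0

Step 1: df = sum_i (∂f/∂x_i) dx_i = (-6*x*z) dx + (0) dy + (-3*x^2) dz.
Step 2: Apply d again. Using the 1-form formula, the coefficient of dx ∧ dy in d(df) is ∂^2 f/∂x ∂y - ∂^2 f/∂y ∂x = (0) - (0) = 0 (equality of mixed partials for smooth f).
Similarly for dx ∧ dz and dy ∧ dz — all coefficients vanish. So d(df) = 0.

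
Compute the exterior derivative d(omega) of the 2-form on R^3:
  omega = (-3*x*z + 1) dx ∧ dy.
d(omega) = (-3*x) dx ∧ dy ∧ dz

For a 2-form omega = sum_{i<j} g_{ij} dx_i ∧ dx_j, the exterior derivative is
  d(omega) = sum_{i<j} d(g_{ij}) ∧ dx_i ∧ dx_j = sum_{i<j, k} (∂g_{ij}/∂x_k) dx_k ∧ dx_i ∧ dx_j.
Expand each term, using dx_k ∧ dx_i ∧ dx_j = sgn(permutation) dx_{(a)} ∧ dx_{(b)} ∧ dx_{(c)} with (a < b < c) sorted:
  d(-3*x*z + 1) includes (∂/∂z)(-3*x*z + 1) dz = (-3*x) dz, which multiplied by dx ∧ dy gives (-3*x) dx ∧ dy ∧ dz
Collecting like 3-forms: d(omega) = (-3*x) dx ∧ dy ∧ dz.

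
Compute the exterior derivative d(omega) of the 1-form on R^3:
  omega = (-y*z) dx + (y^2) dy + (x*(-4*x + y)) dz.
d(omega) = (z) dx ∧ dy + (-8*x + 2*y) dx ∧ dz + (x) dy ∧ dz

For a 1-form omega = sum_i f_i dx_i, the exterior derivative is
  d(omega) = sum_{i < j} (∂f_j/∂x_i - ∂f_i/∂x_j) dx_i ∧ dx_j.
  coefficient of dx ∧ dy: ∂f_2/∂x - ∂f_1/∂y = ∂(y^2)/∂x - ∂(-y*z)/∂y = z
  coefficient of dx ∧ dz: ∂f_3/∂x - ∂f_1/∂z = ∂(x*(-4*x + y))/∂x - ∂(-y*z)/∂z = -8*x + 2*y
  coefficient of dy ∧ dz: ∂f_3/∂y - ∂f_2/∂z = ∂(x*(-4*x + y))/∂y - ∂(y^2)/∂z = x
Assembling: d(omega) = (z) dx ∧ dy + (-8*x + 2*y) dx ∧ dz + (x) dy ∧ dz.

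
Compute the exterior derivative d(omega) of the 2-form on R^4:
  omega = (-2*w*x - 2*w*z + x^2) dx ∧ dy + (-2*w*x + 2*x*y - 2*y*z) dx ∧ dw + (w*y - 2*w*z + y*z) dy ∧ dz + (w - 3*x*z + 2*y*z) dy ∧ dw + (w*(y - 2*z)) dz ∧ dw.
d(omega) = (-2*w) dx ∧ dy ∧ dz + (-4*x - 3*z) dx ∧ dy ∧ dw + (2*y) dx ∧ dz ∧ dw + (w + 3*x - y - 2*z) dy ∧ dz ∧ dw

For a 2-form omega = sum_{i<j} g_{ij} dx_i ∧ dx_j, the exterior derivative is
  d(omega) = sum_{i<j} d(g_{ij}) ∧ dx_i ∧ dx_j = sum_{i<j, k} (∂g_{ij}/∂x_k) dx_k ∧ dx_i ∧ dx_j.
Expand each term, using dx_k ∧ dx_i ∧ dx_j = sgn(permutation) dx_{(a)} ∧ dx_{(b)} ∧ dx_{(c)} with (a < b < c) sorted:
  d(-2*w*x - 2*w*z + x^2) includes (∂/∂z)(-2*w*x - 2*w*z + x^2) dz = (-2*w) dz, which multiplied by dx ∧ dy gives (-2*w) dx ∧ dy ∧ dz
  d(-2*w*x - 2*w*z + x^2) includes (∂/∂w)(-2*w*x - 2*w*z + x^2) dw = (-2*x - 2*z) dw, which multiplied by dx ∧ dy gives (-2*x - 2*z) dx ∧ dy ∧ dw
  d(-2*w*x + 2*x*y - 2*y*z) includes (∂/∂y)(-2*w*x + 2*x*y - 2*y*z) dy = (2*x - 2*z) dy, which multiplied by dx ∧ dw gives (-2*x + 2*z) dx ∧ dy ∧ dw
  d(-2*w*x + 2*x*y - 2*y*z) includes (∂/∂z)(-2*w*x + 2*x*y - 2*y*z) dz = (-2*y) dz, which multiplied by dx ∧ dw gives (2*y) dx ∧ dz ∧ dw
  d(w*y - 2*w*z + y*z) includes (∂/∂w)(w*y - 2*w*z + y*z) dw = (y - 2*z) dw, which multiplied by dy ∧ dz gives (y - 2*z) dy ∧ dz ∧ dw
  d(w - 3*x*z + 2*y*z) includes (∂/∂x)(w - 3*x*z + 2*y*z) dx = (-3*z) dx, which multiplied by dy ∧ dw gives (-3*z) dx ∧ dy ∧ dw
  d(w - 3*x*z + 2*y*z) includes (∂/∂z)(w - 3*x*z + 2*y*z) dz = (-3*x + 2*y) dz, which multiplied by dy ∧ dw gives (3*x - 2*y) dy ∧ dz ∧ dw
  d(w*(y - 2*z)) includes (∂/∂y)(w*(y - 2*z)) dy = (w) dy, which multiplied by dz ∧ dw gives (w) dy ∧ dz ∧ dw
Collecting like 3-forms: d(omega) = (-2*w) dx ∧ dy ∧ dz + (-4*x - 3*z) dx ∧ dy ∧ dw + (2*y) dx ∧ dz ∧ dw + (w + 3*x - y - 2*z) dy ∧ dz ∧ dw.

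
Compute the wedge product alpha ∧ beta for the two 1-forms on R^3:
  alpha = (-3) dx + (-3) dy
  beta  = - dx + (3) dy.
alpha ∧ beta = (-12) dx ∧ dy

Distribute the wedge, using dx_i ∧ dx_j = -dx_j ∧ dx_i and dx_i ∧ dx_i = 0. For each pair (i, j) with i < j, the coefficient of dx_i ∧ dx_j in alpha ∧ beta is (alpha_i * beta_j - alpha_j * beta_i). Collecting: alpha ∧ beta = (-12) dx ∧ dy.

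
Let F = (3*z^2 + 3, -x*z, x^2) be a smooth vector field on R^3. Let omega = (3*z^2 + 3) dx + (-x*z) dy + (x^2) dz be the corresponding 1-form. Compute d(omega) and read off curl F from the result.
d(omega) = (x) dy ∧ dz + (-2*x + 6*z) dz ∧ dx + (-z) dx ∧ dy; curl F = (x, -2*x + 6*z, -z)

d omega = sum_{i<j} (∂f_j/∂x_i - ∂f_i/∂x_j) dx_i ∧ dx_j. Under the identification (dy ∧ dz, dz ∧ dx, dx ∧ dy) ↔ (e_x, e_y, e_z), the coefficients are exactly the components of curl F. Compute:
  ∂R/∂y - ∂Q/∂z = (0) - (-x) = x
  ∂P/∂z - ∂R/∂x = (6*z) - (2*x) = -2*x + 6*z
  ∂Q/∂x - ∂P/∂y = (-z) - (0) = -z.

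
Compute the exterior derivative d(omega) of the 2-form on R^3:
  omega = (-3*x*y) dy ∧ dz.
d(omega) = (-3*y) dx ∧ dy ∧ dz

For a 2-form omega = sum_{i<j} g_{ij} dx_i ∧ dx_j, the exterior derivative is
  d(omega) = sum_{i<j} d(g_{ij}) ∧ dx_i ∧ dx_j = sum_{i<j, k} (∂g_{ij}/∂x_k) dx_k ∧ dx_i ∧ dx_j.
Expand each term, using dx_k ∧ dx_i ∧ dx_j = sgn(permutation) dx_{(a)} ∧ dx_{(b)} ∧ dx_{(c)} with (a < b < c) sorted:
  d(-3*x*y) includes (∂/∂x)(-3*x*y) dx = (-3*y) dx, which multiplied by dy ∧ dz gives (-3*y) dx ∧ dy ∧ dz
Collecting like 3-forms: d(omega) = (-3*y) dx ∧ dy ∧ dz.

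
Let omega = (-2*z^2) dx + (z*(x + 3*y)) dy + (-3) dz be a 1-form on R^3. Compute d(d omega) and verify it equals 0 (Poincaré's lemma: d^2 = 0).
d(d omega) = 0

Step 1: d omega = sum_{i<j} (∂f_j/∂x_i - ∂f_i/∂x_j) dx_i ∧ dx_j:
  coeff of dx ∧ dy: z
  coeff of dx ∧ dz: 4*z
  coeff of dy ∧ dz: -x - 3*y
Step 2: Apply d again to each 2-form coefficient. The only possible 3-form in R^3 is dx ∧ dy ∧ dz, with coefficient
  ∂(coeff of dy∧dz)/∂x - ∂(coeff of dx∧dz)/∂y + ∂(coeff of dx∧dy)/∂z
  = ∂/∂x (-x - 3*y) - ∂/∂y (4*z) + ∂/∂z (z).
Each of these terms simplifies to sums of mixed partials that cancel in pairs. The result is 0 (by equality of mixed partials for smooth functions — Schwarz / Clairaut).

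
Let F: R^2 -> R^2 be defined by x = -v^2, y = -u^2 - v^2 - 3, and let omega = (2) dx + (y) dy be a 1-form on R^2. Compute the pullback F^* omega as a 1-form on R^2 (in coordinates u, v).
F^* omega = (2*u*(u^2 + v^2 + 3)) du + (2*v*(u^2 + v^2 + 1)) dv

Using F^*(f dg) = (f ∘ F) d(g ∘ F), substitute each coordinate x_i by F_i(u, v) in f_i, and replace dx_i by d F_i = (∂F_i/∂u) du + (∂F_i/∂v) dv.
  For the x component: f_1(F) = 2; d F_1 = (0) du + (-2*v) dv
  For the y component: f_2(F) = -u^2 - v^2 - 3; d F_2 = (-2*u) du + (-2*v) dv
Combining and collecting du, dv coefficients:
  coeff of du: 2*u*(u^2 + v^2 + 3)
  coeff of dv: 2*v*(u^2 + v^2 + 1)
F^* omega = (2*u*(u^2 + v^2 + 3)) du + (2*v*(u^2 + v^2 + 1)) dv.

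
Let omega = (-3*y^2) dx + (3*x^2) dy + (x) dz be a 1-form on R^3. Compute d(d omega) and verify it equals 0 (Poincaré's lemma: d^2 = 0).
d(d omega) = 0

Step 1: d omega = sum_{i<j} (∂f_j/∂x_i - ∂f_i/∂x_j) dx_i ∧ dx_j:
  coeff of dx ∧ dy: 6*x + 6*y
  coeff of dx ∧ dz: 1
  coeff of dy ∧ dz: 0
Step 2: Apply d again to each 2-form coefficient. The only possible 3-form in R^3 is dx ∧ dy ∧ dz, with coefficient
  ∂(coeff of dy∧dz)/∂x - ∂(coeff of dx∧dz)/∂y + ∂(coeff of dx∧dy)/∂z
  = ∂/∂x (0) - ∂/∂y (1) + ∂/∂z (6*x + 6*y).
Each of these terms simplifies to sums of mixed partials that cancel in pairs. The result is 0 (by equality of mixed partials for smooth functions — Schwarz / Clairaut).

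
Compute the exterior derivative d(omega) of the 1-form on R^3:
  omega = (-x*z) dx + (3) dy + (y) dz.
d(omega) = (x) dx ∧ dz + (1) dy ∧ dz

For a 1-form omega = sum_i f_i dx_i, the exterior derivative is
  d(omega) = sum_{i < j} (∂f_j/∂x_i - ∂f_i/∂x_j) dx_i ∧ dx_j.
  coefficient of dx ∧ dz: ∂f_3/∂x - ∂f_1/∂z = ∂(y)/∂x - ∂(-x*z)/∂z = x
  coefficient of dy ∧ dz: ∂f_3/∂y - ∂f_2/∂z = ∂(y)/∂y - ∂(3)/∂z = 1
Assembling: d(omega) = (x) dx ∧ dz + (1) dy ∧ dz.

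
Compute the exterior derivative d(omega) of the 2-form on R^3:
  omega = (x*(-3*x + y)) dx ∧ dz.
d(omega) = (-x) dx ∧ dy ∧ dz

For a 2-form omega = sum_{i<j} g_{ij} dx_i ∧ dx_j, the exterior derivative is
  d(omega) = sum_{i<j} d(g_{ij}) ∧ dx_i ∧ dx_j = sum_{i<j, k} (∂g_{ij}/∂x_k) dx_k ∧ dx_i ∧ dx_j.
Expand each term, using dx_k ∧ dx_i ∧ dx_j = sgn(permutation) dx_{(a)} ∧ dx_{(b)} ∧ dx_{(c)} with (a < b < c) sorted:
  d(x*(-3*x + y)) includes (∂/∂y)(x*(-3*x + y)) dy = (x) dy, which multiplied by dx ∧ dz gives (-x) dx ∧ dy ∧ dz
Collecting like 3-forms: d(omega) = (-x) dx ∧ dy ∧ dz.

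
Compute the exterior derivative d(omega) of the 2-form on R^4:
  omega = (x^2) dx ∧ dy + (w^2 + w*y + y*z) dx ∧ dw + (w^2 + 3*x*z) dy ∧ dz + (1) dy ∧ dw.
d(omega) = (-w - z) dx ∧ dy ∧ dw + (-y) dx ∧ dz ∧ dw + (3*z) dx ∧ dy ∧ dz + (2*w) dy ∧ dz ∧ dw

For a 2-form omega = sum_{i<j} g_{ij} dx_i ∧ dx_j, the exterior derivative is
  d(omega) = sum_{i<j} d(g_{ij}) ∧ dx_i ∧ dx_j = sum_{i<j, k} (∂g_{ij}/∂x_k) dx_k ∧ dx_i ∧ dx_j.
Expand each term, using dx_k ∧ dx_i ∧ dx_j = sgn(permutation) dx_{(a)} ∧ dx_{(b)} ∧ dx_{(c)} with (a < b < c) sorted:
  d(w^2 + w*y + y*z) includes (∂/∂y)(w^2 + w*y + y*z) dy = (w + z) dy, which multiplied by dx ∧ dw gives (-w - z) dx ∧ dy ∧ dw
  d(w^2 + w*y + y*z) includes (∂/∂z)(w^2 + w*y + y*z) dz = (y) dz, which multiplied by dx ∧ dw gives (-y) dx ∧ dz ∧ dw
  d(w^2 + 3*x*z) includes (∂/∂x)(w^2 + 3*x*z) dx = (3*z) dx, which multiplied by dy ∧ dz gives (3*z) dx ∧ dy ∧ dz
  d(w^2 + 3*x*z) includes (∂/∂w)(w^2 + 3*x*z) dw = (2*w) dw, which multiplied by dy ∧ dz gives (2*w) dy ∧ dz ∧ dw
Collecting like 3-forms: d(omega) = (-w - z) dx ∧ dy ∧ dw + (-y) dx ∧ dz ∧ dw + (3*z) dx ∧ dy ∧ dz + (2*w) dy ∧ dz ∧ dw.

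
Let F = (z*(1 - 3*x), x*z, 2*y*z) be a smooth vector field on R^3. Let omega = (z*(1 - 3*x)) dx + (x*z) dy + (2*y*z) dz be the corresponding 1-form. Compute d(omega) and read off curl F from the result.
d(omega) = (-x + 2*z) dy ∧ dz + (1 - 3*x) dz ∧ dx + (z) dx ∧ dy; curl F = (-x + 2*z, 1 - 3*x, z)

d omega = sum_{i<j} (∂f_j/∂x_i - ∂f_i/∂x_j) dx_i ∧ dx_j. Under the identification (dy ∧ dz, dz ∧ dx, dx ∧ dy) ↔ (e_x, e_y, e_z), the coefficients are exactly the components of curl F. Compute:
  ∂R/∂y - ∂Q/∂z = (2*z) - (x) = -x + 2*z
  ∂P/∂z - ∂R/∂x = (1 - 3*x) - (0) = 1 - 3*x
  ∂Q/∂x - ∂P/∂y = (z) - (0) = z.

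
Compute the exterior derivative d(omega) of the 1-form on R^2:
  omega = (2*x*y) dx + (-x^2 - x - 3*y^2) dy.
d(omega) = (-4*x - 1) dx ∧ dy

For a 1-form omega = sum_i f_i dx_i, the exterior derivative is
  d(omega) = sum_{i < j} (∂f_j/∂x_i - ∂f_i/∂x_j) dx_i ∧ dx_j.
  coefficient of dx ∧ dy: ∂f_2/∂x - ∂f_1/∂y = ∂(-x^2 - x - 3*y^2)/∂x - ∂(2*x*y)/∂y = -4*x - 1
Assembling: d(omega) = (-4*x - 1) dx ∧ dy.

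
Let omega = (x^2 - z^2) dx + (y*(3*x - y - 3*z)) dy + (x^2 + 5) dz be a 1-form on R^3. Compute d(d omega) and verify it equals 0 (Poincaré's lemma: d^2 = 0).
d(d omega) = 0

Step 1: d omega = sum_{i<j} (∂f_j/∂x_i - ∂f_i/∂x_j) dx_i ∧ dx_j:
  coeff of dx ∧ dy: 3*y
  coeff of dx ∧ dz: 2*x + 2*z
  coeff of dy ∧ dz: 3*y
Step 2: Apply d again to each 2-form coefficient. The only possible 3-form in R^3 is dx ∧ dy ∧ dz, with coefficient
  ∂(coeff of dy∧dz)/∂x - ∂(coeff of dx∧dz)/∂y + ∂(coeff of dx∧dy)/∂z
  = ∂/∂x (3*y) - ∂/∂y (2*x + 2*z) + ∂/∂z (3*y).
Each of these terms simplifies to sums of mixed partials that cancel in pairs. The result is 0 (by equality of mixed partials for smooth functions — Schwarz / Clairaut).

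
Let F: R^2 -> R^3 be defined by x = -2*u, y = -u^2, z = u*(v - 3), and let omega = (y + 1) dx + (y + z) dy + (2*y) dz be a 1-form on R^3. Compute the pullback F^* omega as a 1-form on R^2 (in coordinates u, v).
F^* omega = (2*u^3 - 4*u^2*v + 14*u^2 - 2) du + (-2*u^3) dv

Using F^*(f dg) = (f ∘ F) d(g ∘ F), substitute each coordinate x_i by F_i(u, v) in f_i, and replace dx_i by d F_i = (∂F_i/∂u) du + (∂F_i/∂v) dv.
  For the x component: f_1(F) = 1 - u^2; d F_1 = (-2) du + (0) dv
  For the y component: f_2(F) = u*(-u + v - 3); d F_2 = (-2*u) du + (0) dv
  For the z component: f_3(F) = -2*u^2; d F_3 = (v - 3) du + (u) dv
Combining and collecting du, dv coefficients:
  coeff of du: 2*u^3 - 4*u^2*v + 14*u^2 - 2
  coeff of dv: -2*u^3
F^* omega = (2*u^3 - 4*u^2*v + 14*u^2 - 2) du + (-2*u^3) dv.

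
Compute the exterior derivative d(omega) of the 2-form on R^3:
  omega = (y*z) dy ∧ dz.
d(omega) = 0

For a 2-form omega = sum_{i<j} g_{ij} dx_i ∧ dx_j, the exterior derivative is
  d(omega) = sum_{i<j} d(g_{ij}) ∧ dx_i ∧ dx_j = sum_{i<j, k} (∂g_{ij}/∂x_k) dx_k ∧ dx_i ∧ dx_j.
Expand each term, using dx_k ∧ dx_i ∧ dx_j = sgn(permutation) dx_{(a)} ∧ dx_{(b)} ∧ dx_{(c)} with (a < b < c) sorted:

Collecting like 3-forms: d(omega) = 0.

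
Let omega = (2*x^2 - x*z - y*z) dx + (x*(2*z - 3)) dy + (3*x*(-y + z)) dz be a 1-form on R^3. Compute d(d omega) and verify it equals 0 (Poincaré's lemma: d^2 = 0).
d(d omega) = 0

Step 1: d omega = sum_{i<j} (∂f_j/∂x_i - ∂f_i/∂x_j) dx_i ∧ dx_j:
  coeff of dx ∧ dy: 3*z - 3
  coeff of dx ∧ dz: x - 2*y + 3*z
  coeff of dy ∧ dz: -5*x
Step 2: Apply d again to each 2-form coefficient. The only possible 3-form in R^3 is dx ∧ dy ∧ dz, with coefficient
  ∂(coeff of dy∧dz)/∂x - ∂(coeff of dx∧dz)/∂y + ∂(coeff of dx∧dy)/∂z
  = ∂/∂x (-5*x) - ∂/∂y (x - 2*y + 3*z) + ∂/∂z (3*z - 3).
Each of these terms simplifies to sums of mixed partials that cancel in pairs. The result is 0 (by equality of mixed partials for smooth functions — Schwarz / Clairaut).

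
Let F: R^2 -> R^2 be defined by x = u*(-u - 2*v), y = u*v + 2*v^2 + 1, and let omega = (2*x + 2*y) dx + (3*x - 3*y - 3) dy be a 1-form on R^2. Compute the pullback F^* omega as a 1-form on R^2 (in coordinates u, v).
F^* omega = (4*u^3 + 5*u^2*v - 13*u*v^2 - 4*u - 14*v^3 - 10*v) du + (u^3 - 17*u^2*v - 50*u*v^2 - 10*u - 24*v^3 - 24*v) dv

Using F^*(f dg) = (f ∘ F) d(g ∘ F), substitute each coordinate x_i by F_i(u, v) in f_i, and replace dx_i by d F_i = (∂F_i/∂u) du + (∂F_i/∂v) dv.
  For the x component: f_1(F) = -2*u^2 - 2*u*v + 4*v^2 + 2; d F_1 = (-2*u - 2*v) du + (-2*u) dv
  For the y component: f_2(F) = -3*u^2 - 9*u*v - 6*v^2 - 6; d F_2 = (v) du + (u + 4*v) dv
Combining and collecting du, dv coefficients:
  coeff of du: 4*u^3 + 5*u^2*v - 13*u*v^2 - 4*u - 14*v^3 - 10*v
  coeff of dv: u^3 - 17*u^2*v - 50*u*v^2 - 10*u - 24*v^3 - 24*v
F^* omega = (4*u^3 + 5*u^2*v - 13*u*v^2 - 4*u - 14*v^3 - 10*v) du + (u^3 - 17*u^2*v - 50*u*v^2 - 10*u - 24*v^3 - 24*v) dv.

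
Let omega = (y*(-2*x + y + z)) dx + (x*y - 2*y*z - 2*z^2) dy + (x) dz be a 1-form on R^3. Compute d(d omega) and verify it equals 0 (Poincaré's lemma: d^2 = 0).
d(d omega) = 0

Step 1: d omega = sum_{i<j} (∂f_j/∂x_i - ∂f_i/∂x_j) dx_i ∧ dx_j:
  coeff of dx ∧ dy: 2*x - y - z
  coeff of dx ∧ dz: 1 - y
  coeff of dy ∧ dz: 2*y + 4*z
Step 2: Apply d again to each 2-form coefficient. The only possible 3-form in R^3 is dx ∧ dy ∧ dz, with coefficient
  ∂(coeff of dy∧dz)/∂x - ∂(coeff of dx∧dz)/∂y + ∂(coeff of dx∧dy)/∂z
  = ∂/∂x (2*y + 4*z) - ∂/∂y (1 - y) + ∂/∂z (2*x - y - z).
Each of these terms simplifies to sums of mixed partials that cancel in pairs. The result is 0 (by equality of mixed partials for smooth functions — Schwarz / Clairaut).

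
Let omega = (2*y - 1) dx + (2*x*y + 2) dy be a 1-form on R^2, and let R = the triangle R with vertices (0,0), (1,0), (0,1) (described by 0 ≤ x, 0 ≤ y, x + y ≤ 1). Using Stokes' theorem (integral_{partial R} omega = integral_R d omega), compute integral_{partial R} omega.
integral_(partial R) omega = -2/3

Stokes: integral_partial_R omega = integral_R d omega with d omega = (∂Q/∂x - ∂P/∂y) dx ∧ dy.
  ∂Q/∂x = 2*y
  ∂P/∂y = 2
  integrand = ∂Q/∂x - ∂P/∂y = 2*y - 2.
Integrating over R: integral_0^1 integral_0^{1-x} (2*y - 2) dy dx = -2/3.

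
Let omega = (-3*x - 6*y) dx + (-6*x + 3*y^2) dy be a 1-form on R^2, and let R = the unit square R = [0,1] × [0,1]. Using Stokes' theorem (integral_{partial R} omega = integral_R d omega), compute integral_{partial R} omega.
integral_(partial R) omega = 0

Stokes: integral_partial_R omega = integral_R d omega with d omega = (∂Q/∂x - ∂P/∂y) dx ∧ dy.
  ∂Q/∂x = -6
  ∂P/∂y = -6
  integrand = ∂Q/∂x - ∂P/∂y = 0.
Integrating over R: integral_0^1 integral_0^1 (0) dx dy = 0.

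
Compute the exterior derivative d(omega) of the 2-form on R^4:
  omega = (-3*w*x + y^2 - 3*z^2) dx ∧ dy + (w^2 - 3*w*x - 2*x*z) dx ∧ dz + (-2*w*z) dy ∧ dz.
d(omega) = (-6*z) dx ∧ dy ∧ dz + (-3*x) dx ∧ dy ∧ dw + (2*w - 3*x) dx ∧ dz ∧ dw + (-2*z) dy ∧ dz ∧ dw

For a 2-form omega = sum_{i<j} g_{ij} dx_i ∧ dx_j, the exterior derivative is
  d(omega) = sum_{i<j} d(g_{ij}) ∧ dx_i ∧ dx_j = sum_{i<j, k} (∂g_{ij}/∂x_k) dx_k ∧ dx_i ∧ dx_j.
Expand each term, using dx_k ∧ dx_i ∧ dx_j = sgn(permutation) dx_{(a)} ∧ dx_{(b)} ∧ dx_{(c)} with (a < b < c) sorted:
  d(-3*w*x + y^2 - 3*z^2) includes (∂/∂z)(-3*w*x + y^2 - 3*z^2) dz = (-6*z) dz, which multiplied by dx ∧ dy gives (-6*z) dx ∧ dy ∧ dz
  d(-3*w*x + y^2 - 3*z^2) includes (∂/∂w)(-3*w*x + y^2 - 3*z^2) dw = (-3*x) dw, which multiplied by dx ∧ dy gives (-3*x) dx ∧ dy ∧ dw
  d(w^2 - 3*w*x - 2*x*z) includes (∂/∂w)(w^2 - 3*w*x - 2*x*z) dw = (2*w - 3*x) dw, which multiplied by dx ∧ dz gives (2*w - 3*x) dx ∧ dz ∧ dw
  d(-2*w*z) includes (∂/∂w)(-2*w*z) dw = (-2*z) dw, which multiplied by dy ∧ dz gives (-2*z) dy ∧ dz ∧ dw
Collecting like 3-forms: d(omega) = (-6*z) dx ∧ dy ∧ dz + (-3*x) dx ∧ dy ∧ dw + (2*w - 3*x) dx ∧ dz ∧ dw + (-2*z) dy ∧ dz ∧ dw.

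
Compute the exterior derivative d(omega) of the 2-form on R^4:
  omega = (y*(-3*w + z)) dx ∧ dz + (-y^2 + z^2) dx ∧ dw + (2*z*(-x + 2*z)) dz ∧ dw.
d(omega) = (3*w - z) dx ∧ dy ∧ dz + (-3*y - 4*z) dx ∧ dz ∧ dw + (2*y) dx ∧ dy ∧ dw

For a 2-form omega = sum_{i<j} g_{ij} dx_i ∧ dx_j, the exterior derivative is
  d(omega) = sum_{i<j} d(g_{ij}) ∧ dx_i ∧ dx_j = sum_{i<j, k} (∂g_{ij}/∂x_k) dx_k ∧ dx_i ∧ dx_j.
Expand each term, using dx_k ∧ dx_i ∧ dx_j = sgn(permutation) dx_{(a)} ∧ dx_{(b)} ∧ dx_{(c)} with (a < b < c) sorted:
  d(y*(-3*w + z)) includes (∂/∂y)(y*(-3*w + z)) dy = (-3*w + z) dy, which multiplied by dx ∧ dz gives (3*w - z) dx ∧ dy ∧ dz
  d(y*(-3*w + z)) includes (∂/∂w)(y*(-3*w + z)) dw = (-3*y) dw, which multiplied by dx ∧ dz gives (-3*y) dx ∧ dz ∧ dw
  d(-y^2 + z^2) includes (∂/∂y)(-y^2 + z^2) dy = (-2*y) dy, which multiplied by dx ∧ dw gives (2*y) dx ∧ dy ∧ dw
  d(-y^2 + z^2) includes (∂/∂z)(-y^2 + z^2) dz = (2*z) dz, which multiplied by dx ∧ dw gives (-2*z) dx ∧ dz ∧ dw
  d(2*z*(-x + 2*z)) includes (∂/∂x)(2*z*(-x + 2*z)) dx = (-2*z) dx, which multiplied by dz ∧ dw gives (-2*z) dx ∧ dz ∧ dw
Collecting like 3-forms: d(omega) = (3*w - z) dx ∧ dy ∧ dz + (-3*y - 4*z) dx ∧ dz ∧ dw + (2*y) dx ∧ dy ∧ dw.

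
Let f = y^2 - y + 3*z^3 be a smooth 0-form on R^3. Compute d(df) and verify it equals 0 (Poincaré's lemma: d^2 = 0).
d(df) = 0

Step 1: df = sum_i (∂f/∂x_i) dx_i = (0) dx + (2*y - 1) dy + (9*z^2) dz.
Step 2: Apply d again. Using the 1-form formula, the coefficient of dx ∧ dy in d(df) is ∂^2 f/∂x ∂y - ∂^2 f/∂y ∂x = (0) - (0) = 0 (equality of mixed partials for smooth f).
Similarly for dx ∧ dz and dy ∧ dz — all coefficients vanish. So d(df) = 0.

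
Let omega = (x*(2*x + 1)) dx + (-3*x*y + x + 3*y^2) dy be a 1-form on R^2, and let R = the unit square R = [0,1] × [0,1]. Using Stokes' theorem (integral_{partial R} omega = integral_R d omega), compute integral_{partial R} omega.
integral_(partial R) omega = -1/2

Stokes: integral_partial_R omega = integral_R d omega with d omega = (∂Q/∂x - ∂P/∂y) dx ∧ dy.
  ∂Q/∂x = 1 - 3*y
  ∂P/∂y = 0
  integrand = ∂Q/∂x - ∂P/∂y = 1 - 3*y.
Integrating over R: integral_0^1 integral_0^1 (1 - 3*y) dx dy = -1/2.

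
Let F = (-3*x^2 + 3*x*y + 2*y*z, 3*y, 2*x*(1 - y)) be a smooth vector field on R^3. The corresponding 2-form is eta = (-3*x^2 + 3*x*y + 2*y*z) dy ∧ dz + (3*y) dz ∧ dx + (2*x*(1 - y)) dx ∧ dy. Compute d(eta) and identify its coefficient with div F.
d(eta) = (-6*x + 3*y + 3) dx ∧ dy ∧ dz; div F = -6*x + 3*y + 3

For a 2-form in R^3 of the form above, applying d gives a 3-form with coefficient ∂P/∂x + ∂Q/∂y + ∂R/∂z:
  ∂P/∂x = -6*x + 3*y
  ∂Q/∂y = 3
  ∂R/∂z = 0
Sum = -6*x + 3*y + 3, which is exactly div F.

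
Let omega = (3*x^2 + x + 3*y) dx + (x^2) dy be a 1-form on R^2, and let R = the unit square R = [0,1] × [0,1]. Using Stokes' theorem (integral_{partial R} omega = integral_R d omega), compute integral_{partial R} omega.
integral_(partial R) omega = -2

Stokes: integral_partial_R omega = integral_R d omega with d omega = (∂Q/∂x - ∂P/∂y) dx ∧ dy.
  ∂Q/∂x = 2*x
  ∂P/∂y = 3
  integrand = ∂Q/∂x - ∂P/∂y = 2*x - 3.
Integrating over R: integral_0^1 integral_0^1 (2*x - 3) dx dy = -2.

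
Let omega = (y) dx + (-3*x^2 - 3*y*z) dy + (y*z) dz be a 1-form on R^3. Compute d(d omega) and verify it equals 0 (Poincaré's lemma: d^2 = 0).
d(d omega) = 0

Step 1: d omega = sum_{i<j} (∂f_j/∂x_i - ∂f_i/∂x_j) dx_i ∧ dx_j:
  coeff of dx ∧ dy: -6*x - 1
  coeff of dx ∧ dz: 0
  coeff of dy ∧ dz: 3*y + z
Step 2: Apply d again to each 2-form coefficient. The only possible 3-form in R^3 is dx ∧ dy ∧ dz, with coefficient
  ∂(coeff of dy∧dz)/∂x - ∂(coeff of dx∧dz)/∂y + ∂(coeff of dx∧dy)/∂z
  = ∂/∂x (3*y + z) - ∂/∂y (0) + ∂/∂z (-6*x - 1).
Each of these terms simplifies to sums of mixed partials that cancel in pairs. The result is 0 (by equality of mixed partials for smooth functions — Schwarz / Clairaut).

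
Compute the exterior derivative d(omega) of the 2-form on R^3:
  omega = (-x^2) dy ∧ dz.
d(omega) = (-2*x) dx ∧ dy ∧ dz

For a 2-form omega = sum_{i<j} g_{ij} dx_i ∧ dx_j, the exterior derivative is
  d(omega) = sum_{i<j} d(g_{ij}) ∧ dx_i ∧ dx_j = sum_{i<j, k} (∂g_{ij}/∂x_k) dx_k ∧ dx_i ∧ dx_j.
Expand each term, using dx_k ∧ dx_i ∧ dx_j = sgn(permutation) dx_{(a)} ∧ dx_{(b)} ∧ dx_{(c)} with (a < b < c) sorted:
  d(-x^2) includes (∂/∂x)(-x^2) dx = (-2*x) dx, which multiplied by dy ∧ dz gives (-2*x) dx ∧ dy ∧ dz
Collecting like 3-forms: d(omega) = (-2*x) dx ∧ dy ∧ dz.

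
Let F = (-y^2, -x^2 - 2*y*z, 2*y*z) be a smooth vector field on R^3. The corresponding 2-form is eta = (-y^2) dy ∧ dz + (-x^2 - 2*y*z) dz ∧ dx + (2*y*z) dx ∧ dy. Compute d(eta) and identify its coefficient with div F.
d(eta) = (2*y - 2*z) dx ∧ dy ∧ dz; div F = 2*y - 2*z

For a 2-form in R^3 of the form above, applying d gives a 3-form with coefficient ∂P/∂x + ∂Q/∂y + ∂R/∂z:
  ∂P/∂x = 0
  ∂Q/∂y = -2*z
  ∂R/∂z = 2*y
Sum = 2*y - 2*z, which is exactly div F.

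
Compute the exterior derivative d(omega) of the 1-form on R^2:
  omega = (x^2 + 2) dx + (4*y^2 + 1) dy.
d(omega) = 0

For a 1-form omega = sum_i f_i dx_i, the exterior derivative is
  d(omega) = sum_{i < j} (∂f_j/∂x_i - ∂f_i/∂x_j) dx_i ∧ dx_j.

Assembling: d(omega) = 0.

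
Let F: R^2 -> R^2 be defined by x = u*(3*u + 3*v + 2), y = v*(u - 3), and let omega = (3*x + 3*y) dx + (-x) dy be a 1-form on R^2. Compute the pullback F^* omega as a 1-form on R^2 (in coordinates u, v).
F^* omega = (54*u^3 + 96*u^2*v + 54*u^2 + 33*u*v^2 - 14*u*v + 12*u - 27*v^2 - 18*v) du + (u*(24*u^2 + 33*u*v + 25*u - 18*v + 6)) dv

Using F^*(f dg) = (f ∘ F) d(g ∘ F), substitute each coordinate x_i by F_i(u, v) in f_i, and replace dx_i by d F_i = (∂F_i/∂u) du + (∂F_i/∂v) dv.
  For the x component: f_1(F) = 9*u^2 + 12*u*v + 6*u - 9*v; d F_1 = (6*u + 3*v + 2) du + (3*u) dv
  For the y component: f_2(F) = u*(-3*u - 3*v - 2); d F_2 = (v) du + (u - 3) dv
Combining and collecting du, dv coefficients:
  coeff of du: 54*u^3 + 96*u^2*v + 54*u^2 + 33*u*v^2 - 14*u*v + 12*u - 27*v^2 - 18*v
  coeff of dv: u*(24*u^2 + 33*u*v + 25*u - 18*v + 6)
F^* omega = (54*u^3 + 96*u^2*v + 54*u^2 + 33*u*v^2 - 14*u*v + 12*u - 27*v^2 - 18*v) du + (u*(24*u^2 + 33*u*v + 25*u - 18*v + 6)) dv.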